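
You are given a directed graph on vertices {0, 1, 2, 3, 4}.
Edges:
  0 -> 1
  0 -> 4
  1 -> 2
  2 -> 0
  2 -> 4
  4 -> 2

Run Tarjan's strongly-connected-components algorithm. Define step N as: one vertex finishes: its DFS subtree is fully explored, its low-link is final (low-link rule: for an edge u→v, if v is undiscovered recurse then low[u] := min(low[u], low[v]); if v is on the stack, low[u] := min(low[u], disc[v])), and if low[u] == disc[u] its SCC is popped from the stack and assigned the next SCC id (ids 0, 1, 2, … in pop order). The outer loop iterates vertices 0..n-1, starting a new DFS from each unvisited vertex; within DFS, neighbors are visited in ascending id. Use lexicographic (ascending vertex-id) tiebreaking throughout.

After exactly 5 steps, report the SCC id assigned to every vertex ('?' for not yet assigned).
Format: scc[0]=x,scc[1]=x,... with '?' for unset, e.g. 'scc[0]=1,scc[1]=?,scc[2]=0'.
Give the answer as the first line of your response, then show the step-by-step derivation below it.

scc[0]=0,scc[1]=0,scc[2]=0,scc[3]=1,scc[4]=0

step 1: low=(low[0]=0,low[1]=1,low[2]=0,low[3]=?,low[4]=2); scc=(scc[0]=?,scc[1]=?,scc[2]=?,scc[3]=?,scc[4]=?)
step 2: low=(low[0]=0,low[1]=1,low[2]=0,low[3]=?,low[4]=2); scc=(scc[0]=?,scc[1]=?,scc[2]=?,scc[3]=?,scc[4]=?)
step 3: low=(low[0]=0,low[1]=0,low[2]=0,low[3]=?,low[4]=2); scc=(scc[0]=?,scc[1]=?,scc[2]=?,scc[3]=?,scc[4]=?)
step 4: low=(low[0]=0,low[1]=0,low[2]=0,low[3]=?,low[4]=2); scc=(scc[0]=0,scc[1]=0,scc[2]=0,scc[3]=?,scc[4]=0)
step 5: low=(low[0]=0,low[1]=0,low[2]=0,low[3]=4,low[4]=2); scc=(scc[0]=0,scc[1]=0,scc[2]=0,scc[3]=1,scc[4]=0)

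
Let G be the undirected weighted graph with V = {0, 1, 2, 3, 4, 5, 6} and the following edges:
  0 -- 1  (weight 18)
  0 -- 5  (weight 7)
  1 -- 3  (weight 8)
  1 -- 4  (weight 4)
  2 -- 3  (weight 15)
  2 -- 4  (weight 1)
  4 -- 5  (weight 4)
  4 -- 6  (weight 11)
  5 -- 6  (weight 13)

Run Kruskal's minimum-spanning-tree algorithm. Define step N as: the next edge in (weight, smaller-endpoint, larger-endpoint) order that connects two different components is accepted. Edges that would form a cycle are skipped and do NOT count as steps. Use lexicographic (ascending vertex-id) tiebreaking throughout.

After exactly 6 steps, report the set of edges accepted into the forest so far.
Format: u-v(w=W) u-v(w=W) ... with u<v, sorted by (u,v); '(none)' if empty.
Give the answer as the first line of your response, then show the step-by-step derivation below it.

0-5(w=7) 1-3(w=8) 1-4(w=4) 2-4(w=1) 4-5(w=4) 4-6(w=11)

step 1: add edge 2-4 (w=1); MST = {2-4(w=1)}
step 2: add edge 1-4 (w=4); MST = {1-4(w=4) 2-4(w=1)}
step 3: add edge 4-5 (w=4); MST = {1-4(w=4) 2-4(w=1) 4-5(w=4)}
step 4: add edge 0-5 (w=7); MST = {0-5(w=7) 1-4(w=4) 2-4(w=1) 4-5(w=4)}
step 5: add edge 1-3 (w=8); MST = {0-5(w=7) 1-3(w=8) 1-4(w=4) 2-4(w=1) 4-5(w=4)}
step 6: add edge 4-6 (w=11); MST = {0-5(w=7) 1-3(w=8) 1-4(w=4) 2-4(w=1) 4-5(w=4) 4-6(w=11)}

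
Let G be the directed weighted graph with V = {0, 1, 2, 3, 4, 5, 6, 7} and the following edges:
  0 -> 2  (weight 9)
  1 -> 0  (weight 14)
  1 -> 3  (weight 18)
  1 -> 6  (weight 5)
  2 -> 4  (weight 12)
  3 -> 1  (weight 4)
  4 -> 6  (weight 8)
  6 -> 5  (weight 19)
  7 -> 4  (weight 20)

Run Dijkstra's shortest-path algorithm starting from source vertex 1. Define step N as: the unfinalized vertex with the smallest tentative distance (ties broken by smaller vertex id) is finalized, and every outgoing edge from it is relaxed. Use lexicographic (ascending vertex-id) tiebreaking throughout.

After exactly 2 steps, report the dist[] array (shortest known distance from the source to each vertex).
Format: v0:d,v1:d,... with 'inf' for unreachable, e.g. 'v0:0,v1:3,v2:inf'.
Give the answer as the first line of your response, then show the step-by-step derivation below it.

v0:14,v1:0,v2:inf,v3:18,v4:inf,v5:24,v6:5,v7:inf

step 1: dist = v0:14,v1:0,v2:inf,v3:18,v4:inf,v5:inf,v6:5,v7:inf
step 2: dist = v0:14,v1:0,v2:inf,v3:18,v4:inf,v5:24,v6:5,v7:inf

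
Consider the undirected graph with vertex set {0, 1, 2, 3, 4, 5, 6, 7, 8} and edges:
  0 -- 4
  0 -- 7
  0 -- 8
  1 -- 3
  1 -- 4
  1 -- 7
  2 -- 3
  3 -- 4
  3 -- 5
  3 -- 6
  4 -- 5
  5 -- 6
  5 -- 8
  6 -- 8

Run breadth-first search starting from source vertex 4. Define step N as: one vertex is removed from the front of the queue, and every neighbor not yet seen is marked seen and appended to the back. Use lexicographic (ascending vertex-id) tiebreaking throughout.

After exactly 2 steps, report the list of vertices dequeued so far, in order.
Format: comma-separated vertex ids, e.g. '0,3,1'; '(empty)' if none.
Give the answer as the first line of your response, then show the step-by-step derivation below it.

4,0

step 1: dequeue 4; queue=[0,1,3,5]; order=4
step 2: dequeue 0; queue=[1,3,5,7,8]; order=4,0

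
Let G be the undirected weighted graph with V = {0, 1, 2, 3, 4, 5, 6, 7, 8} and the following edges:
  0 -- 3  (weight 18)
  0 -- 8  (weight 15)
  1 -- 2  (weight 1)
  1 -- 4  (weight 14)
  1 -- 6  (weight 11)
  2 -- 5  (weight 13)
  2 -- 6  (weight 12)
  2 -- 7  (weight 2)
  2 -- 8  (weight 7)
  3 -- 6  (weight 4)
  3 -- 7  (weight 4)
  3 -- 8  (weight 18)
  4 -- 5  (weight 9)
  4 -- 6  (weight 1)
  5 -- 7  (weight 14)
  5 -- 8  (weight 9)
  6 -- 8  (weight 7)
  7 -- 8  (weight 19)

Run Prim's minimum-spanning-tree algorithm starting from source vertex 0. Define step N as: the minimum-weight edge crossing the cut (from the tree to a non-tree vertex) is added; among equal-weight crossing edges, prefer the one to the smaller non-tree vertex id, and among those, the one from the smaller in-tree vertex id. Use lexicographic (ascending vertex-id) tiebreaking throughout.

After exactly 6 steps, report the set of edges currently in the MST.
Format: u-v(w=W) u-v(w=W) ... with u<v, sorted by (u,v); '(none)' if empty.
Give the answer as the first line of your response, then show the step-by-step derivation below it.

0-8(w=15) 1-2(w=1) 2-7(w=2) 2-8(w=7) 3-6(w=4) 3-7(w=4)

step 1: add edge 0-8 (w=15); MST = {0-8(w=15)}
step 2: add edge 2-8 (w=7); MST = {0-8(w=15) 2-8(w=7)}
step 3: add edge 1-2 (w=1); MST = {0-8(w=15) 1-2(w=1) 2-8(w=7)}
step 4: add edge 2-7 (w=2); MST = {0-8(w=15) 1-2(w=1) 2-7(w=2) 2-8(w=7)}
step 5: add edge 3-7 (w=4); MST = {0-8(w=15) 1-2(w=1) 2-7(w=2) 2-8(w=7) 3-7(w=4)}
step 6: add edge 3-6 (w=4); MST = {0-8(w=15) 1-2(w=1) 2-7(w=2) 2-8(w=7) 3-6(w=4) 3-7(w=4)}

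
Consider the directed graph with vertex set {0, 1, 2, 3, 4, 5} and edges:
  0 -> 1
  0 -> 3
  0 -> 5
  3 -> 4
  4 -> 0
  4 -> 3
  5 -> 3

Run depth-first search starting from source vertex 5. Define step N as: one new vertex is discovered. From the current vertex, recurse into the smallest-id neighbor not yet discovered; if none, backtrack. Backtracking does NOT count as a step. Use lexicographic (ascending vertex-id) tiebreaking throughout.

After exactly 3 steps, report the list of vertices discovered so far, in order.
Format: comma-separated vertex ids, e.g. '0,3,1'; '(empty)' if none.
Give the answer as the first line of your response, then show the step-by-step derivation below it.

5,3,4

step 1: discover 5; path=5; order=5
step 2: discover 3; path=5>3; order=5,3
step 3: discover 4; path=5>3>4; order=5,3,4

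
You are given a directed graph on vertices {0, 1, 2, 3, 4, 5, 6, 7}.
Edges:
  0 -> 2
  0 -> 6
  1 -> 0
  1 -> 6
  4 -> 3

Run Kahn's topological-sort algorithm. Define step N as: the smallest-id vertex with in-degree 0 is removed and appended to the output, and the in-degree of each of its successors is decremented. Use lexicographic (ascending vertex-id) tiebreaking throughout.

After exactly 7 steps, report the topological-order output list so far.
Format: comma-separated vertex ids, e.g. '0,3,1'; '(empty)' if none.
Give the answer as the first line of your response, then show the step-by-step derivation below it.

1,0,2,4,3,5,6

step 1: output 1; order=[1]; indeg=(0,0,1,1,0,0,1,0)
step 2: output 0; order=[1,0]; indeg=(0,0,0,1,0,0,0,0)
step 3: output 2; order=[1,0,2]; indeg=(0,0,0,1,0,0,0,0)
step 4: output 4; order=[1,0,2,4]; indeg=(0,0,0,0,0,0,0,0)
step 5: output 3; order=[1,0,2,4,3]; indeg=(0,0,0,0,0,0,0,0)
step 6: output 5; order=[1,0,2,4,3,5]; indeg=(0,0,0,0,0,0,0,0)
step 7: output 6; order=[1,0,2,4,3,5,6]; indeg=(0,0,0,0,0,0,0,0)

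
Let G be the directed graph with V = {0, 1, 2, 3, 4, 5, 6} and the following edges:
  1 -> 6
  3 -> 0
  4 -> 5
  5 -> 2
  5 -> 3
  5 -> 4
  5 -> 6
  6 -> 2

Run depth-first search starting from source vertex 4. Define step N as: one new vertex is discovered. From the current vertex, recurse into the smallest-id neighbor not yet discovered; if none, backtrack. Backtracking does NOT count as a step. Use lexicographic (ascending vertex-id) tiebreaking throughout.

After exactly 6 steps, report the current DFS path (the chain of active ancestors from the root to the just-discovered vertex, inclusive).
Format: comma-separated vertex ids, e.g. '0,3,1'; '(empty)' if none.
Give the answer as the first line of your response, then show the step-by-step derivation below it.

4,5,6

step 1: discover 4; path=4; order=4
step 2: discover 5; path=4>5; order=4,5
step 3: discover 2; path=4>5>2; order=4,5,2
step 4: discover 3; path=4>5>3; order=4,5,2,3
step 5: discover 0; path=4>5>3>0; order=4,5,2,3,0
step 6: discover 6; path=4>5>6; order=4,5,2,3,0,6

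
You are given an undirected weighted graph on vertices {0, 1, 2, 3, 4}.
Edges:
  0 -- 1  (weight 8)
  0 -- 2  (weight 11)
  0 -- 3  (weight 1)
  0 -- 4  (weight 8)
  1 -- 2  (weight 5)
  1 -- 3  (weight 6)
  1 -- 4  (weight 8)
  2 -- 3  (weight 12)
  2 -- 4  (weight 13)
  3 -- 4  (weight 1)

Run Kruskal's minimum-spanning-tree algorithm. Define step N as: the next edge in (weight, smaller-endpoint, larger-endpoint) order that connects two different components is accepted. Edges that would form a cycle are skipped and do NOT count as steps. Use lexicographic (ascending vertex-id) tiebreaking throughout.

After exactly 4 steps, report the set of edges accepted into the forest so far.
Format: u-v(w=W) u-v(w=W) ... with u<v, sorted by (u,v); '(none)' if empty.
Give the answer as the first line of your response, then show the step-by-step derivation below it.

0-3(w=1) 1-2(w=5) 1-3(w=6) 3-4(w=1)

step 1: add edge 0-3 (w=1); MST = {0-3(w=1)}
step 2: add edge 3-4 (w=1); MST = {0-3(w=1) 3-4(w=1)}
step 3: add edge 1-2 (w=5); MST = {0-3(w=1) 1-2(w=5) 3-4(w=1)}
step 4: add edge 1-3 (w=6); MST = {0-3(w=1) 1-2(w=5) 1-3(w=6) 3-4(w=1)}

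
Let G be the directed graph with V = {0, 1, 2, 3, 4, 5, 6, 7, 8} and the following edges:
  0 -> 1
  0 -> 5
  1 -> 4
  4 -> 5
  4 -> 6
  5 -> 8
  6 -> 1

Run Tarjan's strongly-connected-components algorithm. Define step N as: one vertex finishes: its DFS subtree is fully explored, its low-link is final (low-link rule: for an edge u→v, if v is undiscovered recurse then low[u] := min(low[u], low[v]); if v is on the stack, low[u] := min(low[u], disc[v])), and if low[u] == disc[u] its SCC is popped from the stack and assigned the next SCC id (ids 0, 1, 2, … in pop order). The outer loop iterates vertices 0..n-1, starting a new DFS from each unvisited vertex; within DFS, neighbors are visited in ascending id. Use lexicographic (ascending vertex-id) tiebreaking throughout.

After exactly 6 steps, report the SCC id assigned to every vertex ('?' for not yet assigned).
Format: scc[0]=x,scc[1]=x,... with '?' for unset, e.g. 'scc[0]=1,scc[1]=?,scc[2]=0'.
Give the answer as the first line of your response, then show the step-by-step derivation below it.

scc[0]=3,scc[1]=2,scc[2]=?,scc[3]=?,scc[4]=2,scc[5]=1,scc[6]=2,scc[7]=?,scc[8]=0

step 1: low=(low[0]=0,low[1]=1,low[2]=?,low[3]=?,low[4]=2,low[5]=3,low[6]=?,low[7]=?,low[8]=4); scc=(scc[0]=?,scc[1]=?,scc[2]=?,scc[3]=?,scc[4]=?,scc[5]=?,scc[6]=?,scc[7]=?,scc[8]=0)
step 2: low=(low[0]=0,low[1]=1,low[2]=?,low[3]=?,low[4]=2,low[5]=3,low[6]=?,low[7]=?,low[8]=4); scc=(scc[0]=?,scc[1]=?,scc[2]=?,scc[3]=?,scc[4]=?,scc[5]=1,scc[6]=?,scc[7]=?,scc[8]=0)
step 3: low=(low[0]=0,low[1]=1,low[2]=?,low[3]=?,low[4]=2,low[5]=3,low[6]=1,low[7]=?,low[8]=4); scc=(scc[0]=?,scc[1]=?,scc[2]=?,scc[3]=?,scc[4]=?,scc[5]=1,scc[6]=?,scc[7]=?,scc[8]=0)
step 4: low=(low[0]=0,low[1]=1,low[2]=?,low[3]=?,low[4]=1,low[5]=3,low[6]=1,low[7]=?,low[8]=4); scc=(scc[0]=?,scc[1]=?,scc[2]=?,scc[3]=?,scc[4]=?,scc[5]=1,scc[6]=?,scc[7]=?,scc[8]=0)
step 5: low=(low[0]=0,low[1]=1,low[2]=?,low[3]=?,low[4]=1,low[5]=3,low[6]=1,low[7]=?,low[8]=4); scc=(scc[0]=?,scc[1]=2,scc[2]=?,scc[3]=?,scc[4]=2,scc[5]=1,scc[6]=2,scc[7]=?,scc[8]=0)
step 6: low=(low[0]=0,low[1]=1,low[2]=?,low[3]=?,low[4]=1,low[5]=3,low[6]=1,low[7]=?,low[8]=4); scc=(scc[0]=3,scc[1]=2,scc[2]=?,scc[3]=?,scc[4]=2,scc[5]=1,scc[6]=2,scc[7]=?,scc[8]=0)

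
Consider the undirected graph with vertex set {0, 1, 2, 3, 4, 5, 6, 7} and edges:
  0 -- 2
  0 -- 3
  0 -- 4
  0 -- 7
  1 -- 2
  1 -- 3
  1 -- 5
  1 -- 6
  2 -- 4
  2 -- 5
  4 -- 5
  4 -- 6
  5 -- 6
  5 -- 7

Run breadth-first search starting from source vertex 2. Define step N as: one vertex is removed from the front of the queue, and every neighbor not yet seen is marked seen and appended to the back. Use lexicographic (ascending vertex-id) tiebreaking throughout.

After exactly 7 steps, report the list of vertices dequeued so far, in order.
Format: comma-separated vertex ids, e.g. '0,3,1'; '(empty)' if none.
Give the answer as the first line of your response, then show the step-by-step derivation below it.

2,0,1,4,5,3,7

step 1: dequeue 2; queue=[0,1,4,5]; order=2
step 2: dequeue 0; queue=[1,4,5,3,7]; order=2,0
step 3: dequeue 1; queue=[4,5,3,7,6]; order=2,0,1
step 4: dequeue 4; queue=[5,3,7,6]; order=2,0,1,4
step 5: dequeue 5; queue=[3,7,6]; order=2,0,1,4,5
step 6: dequeue 3; queue=[7,6]; order=2,0,1,4,5,3
step 7: dequeue 7; queue=[6]; order=2,0,1,4,5,3,7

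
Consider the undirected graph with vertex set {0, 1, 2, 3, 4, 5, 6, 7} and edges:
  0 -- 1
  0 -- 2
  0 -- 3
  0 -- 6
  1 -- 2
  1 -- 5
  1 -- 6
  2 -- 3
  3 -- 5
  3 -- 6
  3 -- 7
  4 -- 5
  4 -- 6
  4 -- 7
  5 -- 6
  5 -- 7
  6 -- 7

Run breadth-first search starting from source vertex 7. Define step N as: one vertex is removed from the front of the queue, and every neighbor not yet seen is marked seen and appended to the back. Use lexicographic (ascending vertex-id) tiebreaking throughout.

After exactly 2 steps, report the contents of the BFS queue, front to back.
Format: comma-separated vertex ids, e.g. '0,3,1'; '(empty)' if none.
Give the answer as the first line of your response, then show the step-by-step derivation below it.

4,5,6,0,2

step 1: dequeue 7; queue=[3,4,5,6]; order=7
step 2: dequeue 3; queue=[4,5,6,0,2]; order=7,3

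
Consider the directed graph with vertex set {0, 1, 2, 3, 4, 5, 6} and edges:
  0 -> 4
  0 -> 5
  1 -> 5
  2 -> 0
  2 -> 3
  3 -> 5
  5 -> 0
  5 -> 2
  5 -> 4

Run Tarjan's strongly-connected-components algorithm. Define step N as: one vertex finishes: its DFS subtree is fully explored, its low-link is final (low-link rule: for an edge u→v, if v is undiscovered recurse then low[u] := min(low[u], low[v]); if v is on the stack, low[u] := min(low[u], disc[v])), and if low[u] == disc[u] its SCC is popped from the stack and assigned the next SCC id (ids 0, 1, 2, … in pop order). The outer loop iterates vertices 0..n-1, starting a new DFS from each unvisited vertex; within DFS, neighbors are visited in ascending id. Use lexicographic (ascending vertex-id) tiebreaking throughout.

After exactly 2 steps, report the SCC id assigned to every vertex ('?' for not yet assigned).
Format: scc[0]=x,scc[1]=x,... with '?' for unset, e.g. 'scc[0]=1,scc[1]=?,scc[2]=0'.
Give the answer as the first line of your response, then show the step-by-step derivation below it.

scc[0]=?,scc[1]=?,scc[2]=?,scc[3]=?,scc[4]=0,scc[5]=?,scc[6]=?

step 1: low=(low[0]=0,low[1]=?,low[2]=?,low[3]=?,low[4]=1,low[5]=?,low[6]=?); scc=(scc[0]=?,scc[1]=?,scc[2]=?,scc[3]=?,scc[4]=0,scc[5]=?,scc[6]=?)
step 2: low=(low[0]=0,low[1]=?,low[2]=0,low[3]=2,low[4]=1,low[5]=0,low[6]=?); scc=(scc[0]=?,scc[1]=?,scc[2]=?,scc[3]=?,scc[4]=0,scc[5]=?,scc[6]=?)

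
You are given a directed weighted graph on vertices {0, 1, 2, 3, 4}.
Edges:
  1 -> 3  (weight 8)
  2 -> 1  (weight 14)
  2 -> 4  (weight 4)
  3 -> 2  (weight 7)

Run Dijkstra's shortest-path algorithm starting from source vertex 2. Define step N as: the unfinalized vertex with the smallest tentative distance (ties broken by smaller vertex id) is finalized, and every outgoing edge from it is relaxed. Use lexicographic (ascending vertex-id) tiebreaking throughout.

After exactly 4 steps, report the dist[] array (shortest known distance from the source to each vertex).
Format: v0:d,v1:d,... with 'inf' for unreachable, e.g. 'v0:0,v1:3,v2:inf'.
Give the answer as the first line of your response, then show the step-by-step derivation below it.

v0:inf,v1:14,v2:0,v3:22,v4:4

step 1: dist = v0:inf,v1:14,v2:0,v3:inf,v4:4
step 2: dist = v0:inf,v1:14,v2:0,v3:inf,v4:4
step 3: dist = v0:inf,v1:14,v2:0,v3:22,v4:4
step 4: dist = v0:inf,v1:14,v2:0,v3:22,v4:4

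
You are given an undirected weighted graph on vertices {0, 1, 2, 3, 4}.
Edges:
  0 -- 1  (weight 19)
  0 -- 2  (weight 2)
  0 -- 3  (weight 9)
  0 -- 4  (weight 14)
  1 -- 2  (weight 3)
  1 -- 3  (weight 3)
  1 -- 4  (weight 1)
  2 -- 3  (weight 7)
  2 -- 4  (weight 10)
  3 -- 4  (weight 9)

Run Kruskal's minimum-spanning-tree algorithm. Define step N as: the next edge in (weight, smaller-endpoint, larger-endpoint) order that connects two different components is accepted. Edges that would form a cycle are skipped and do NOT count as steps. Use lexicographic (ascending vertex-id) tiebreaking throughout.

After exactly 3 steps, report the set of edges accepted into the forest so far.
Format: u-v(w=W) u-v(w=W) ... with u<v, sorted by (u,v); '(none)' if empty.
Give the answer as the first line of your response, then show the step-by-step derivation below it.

0-2(w=2) 1-2(w=3) 1-4(w=1)

step 1: add edge 1-4 (w=1); MST = {1-4(w=1)}
step 2: add edge 0-2 (w=2); MST = {0-2(w=2) 1-4(w=1)}
step 3: add edge 1-2 (w=3); MST = {0-2(w=2) 1-2(w=3) 1-4(w=1)}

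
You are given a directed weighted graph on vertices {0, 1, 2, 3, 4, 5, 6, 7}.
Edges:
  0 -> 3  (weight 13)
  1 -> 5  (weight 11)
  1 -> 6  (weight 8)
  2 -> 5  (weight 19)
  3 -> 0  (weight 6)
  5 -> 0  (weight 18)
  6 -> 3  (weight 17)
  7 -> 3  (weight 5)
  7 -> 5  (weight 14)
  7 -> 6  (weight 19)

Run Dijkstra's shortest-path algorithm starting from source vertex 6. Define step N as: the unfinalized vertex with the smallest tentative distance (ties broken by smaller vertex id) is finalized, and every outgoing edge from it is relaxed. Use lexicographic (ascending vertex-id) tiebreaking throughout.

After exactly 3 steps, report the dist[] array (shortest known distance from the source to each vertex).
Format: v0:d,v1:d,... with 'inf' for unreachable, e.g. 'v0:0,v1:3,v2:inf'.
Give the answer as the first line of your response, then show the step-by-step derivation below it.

v0:23,v1:inf,v2:inf,v3:17,v4:inf,v5:inf,v6:0,v7:inf

step 1: dist = v0:inf,v1:inf,v2:inf,v3:17,v4:inf,v5:inf,v6:0,v7:inf
step 2: dist = v0:23,v1:inf,v2:inf,v3:17,v4:inf,v5:inf,v6:0,v7:inf
step 3: dist = v0:23,v1:inf,v2:inf,v3:17,v4:inf,v5:inf,v6:0,v7:inf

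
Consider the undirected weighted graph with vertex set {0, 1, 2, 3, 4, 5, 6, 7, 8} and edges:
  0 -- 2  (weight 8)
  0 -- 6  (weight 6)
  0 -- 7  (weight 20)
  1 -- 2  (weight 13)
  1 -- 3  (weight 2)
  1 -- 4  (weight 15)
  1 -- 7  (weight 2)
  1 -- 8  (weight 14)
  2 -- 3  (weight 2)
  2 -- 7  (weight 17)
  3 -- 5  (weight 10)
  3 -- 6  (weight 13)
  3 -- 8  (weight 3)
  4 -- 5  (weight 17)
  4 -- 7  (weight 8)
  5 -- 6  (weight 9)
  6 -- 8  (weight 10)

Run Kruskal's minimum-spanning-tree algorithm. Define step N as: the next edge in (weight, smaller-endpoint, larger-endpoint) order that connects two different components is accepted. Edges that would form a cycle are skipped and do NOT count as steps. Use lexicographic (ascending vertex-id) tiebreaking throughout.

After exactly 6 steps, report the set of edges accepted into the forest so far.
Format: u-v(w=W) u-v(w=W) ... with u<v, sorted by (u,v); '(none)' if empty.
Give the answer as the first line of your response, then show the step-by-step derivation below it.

0-2(w=8) 0-6(w=6) 1-3(w=2) 1-7(w=2) 2-3(w=2) 3-8(w=3)

step 1: add edge 1-3 (w=2); MST = {1-3(w=2)}
step 2: add edge 1-7 (w=2); MST = {1-3(w=2) 1-7(w=2)}
step 3: add edge 2-3 (w=2); MST = {1-3(w=2) 1-7(w=2) 2-3(w=2)}
step 4: add edge 3-8 (w=3); MST = {1-3(w=2) 1-7(w=2) 2-3(w=2) 3-8(w=3)}
step 5: add edge 0-6 (w=6); MST = {0-6(w=6) 1-3(w=2) 1-7(w=2) 2-3(w=2) 3-8(w=3)}
step 6: add edge 0-2 (w=8); MST = {0-2(w=8) 0-6(w=6) 1-3(w=2) 1-7(w=2) 2-3(w=2) 3-8(w=3)}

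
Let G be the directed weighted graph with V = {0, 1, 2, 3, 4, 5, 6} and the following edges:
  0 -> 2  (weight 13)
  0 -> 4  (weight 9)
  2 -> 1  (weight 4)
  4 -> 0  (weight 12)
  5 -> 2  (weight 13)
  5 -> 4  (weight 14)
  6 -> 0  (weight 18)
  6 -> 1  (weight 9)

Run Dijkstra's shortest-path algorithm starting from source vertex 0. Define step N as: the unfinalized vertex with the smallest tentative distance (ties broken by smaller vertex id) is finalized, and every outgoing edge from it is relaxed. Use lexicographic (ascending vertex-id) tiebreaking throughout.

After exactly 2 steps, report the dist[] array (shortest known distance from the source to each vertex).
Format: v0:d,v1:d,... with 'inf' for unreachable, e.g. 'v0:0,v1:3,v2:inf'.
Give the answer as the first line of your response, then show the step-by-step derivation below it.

v0:0,v1:inf,v2:13,v3:inf,v4:9,v5:inf,v6:inf

step 1: dist = v0:0,v1:inf,v2:13,v3:inf,v4:9,v5:inf,v6:inf
step 2: dist = v0:0,v1:inf,v2:13,v3:inf,v4:9,v5:inf,v6:inf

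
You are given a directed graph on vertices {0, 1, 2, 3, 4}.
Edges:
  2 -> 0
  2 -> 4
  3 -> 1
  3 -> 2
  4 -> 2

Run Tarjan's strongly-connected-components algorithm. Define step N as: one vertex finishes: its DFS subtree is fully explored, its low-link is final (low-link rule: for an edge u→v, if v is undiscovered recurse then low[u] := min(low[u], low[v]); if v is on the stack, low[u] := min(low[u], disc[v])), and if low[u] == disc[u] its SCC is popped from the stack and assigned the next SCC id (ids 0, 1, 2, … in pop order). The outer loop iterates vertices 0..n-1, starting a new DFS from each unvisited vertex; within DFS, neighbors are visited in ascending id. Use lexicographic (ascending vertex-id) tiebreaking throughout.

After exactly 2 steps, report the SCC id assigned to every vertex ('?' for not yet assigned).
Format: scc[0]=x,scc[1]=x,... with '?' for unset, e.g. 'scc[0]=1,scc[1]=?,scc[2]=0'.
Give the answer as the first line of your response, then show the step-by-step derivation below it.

scc[0]=0,scc[1]=1,scc[2]=?,scc[3]=?,scc[4]=?

step 1: low=(low[0]=0,low[1]=?,low[2]=?,low[3]=?,low[4]=?); scc=(scc[0]=0,scc[1]=?,scc[2]=?,scc[3]=?,scc[4]=?)
step 2: low=(low[0]=0,low[1]=1,low[2]=?,low[3]=?,low[4]=?); scc=(scc[0]=0,scc[1]=1,scc[2]=?,scc[3]=?,scc[4]=?)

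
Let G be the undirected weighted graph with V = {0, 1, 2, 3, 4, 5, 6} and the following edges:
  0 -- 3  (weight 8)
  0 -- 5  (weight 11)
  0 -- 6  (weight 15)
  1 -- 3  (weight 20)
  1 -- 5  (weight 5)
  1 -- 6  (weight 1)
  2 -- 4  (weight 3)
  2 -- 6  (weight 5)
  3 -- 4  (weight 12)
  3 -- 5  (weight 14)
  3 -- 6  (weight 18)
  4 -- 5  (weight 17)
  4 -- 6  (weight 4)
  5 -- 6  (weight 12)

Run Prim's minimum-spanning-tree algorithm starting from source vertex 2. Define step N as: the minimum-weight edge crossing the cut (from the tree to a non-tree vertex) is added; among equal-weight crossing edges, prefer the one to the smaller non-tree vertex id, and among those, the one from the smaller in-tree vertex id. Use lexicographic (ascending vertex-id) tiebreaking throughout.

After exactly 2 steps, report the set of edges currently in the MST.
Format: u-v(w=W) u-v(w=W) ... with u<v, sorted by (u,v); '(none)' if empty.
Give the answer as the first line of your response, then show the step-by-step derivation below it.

2-4(w=3) 4-6(w=4)

step 1: add edge 2-4 (w=3); MST = {2-4(w=3)}
step 2: add edge 4-6 (w=4); MST = {2-4(w=3) 4-6(w=4)}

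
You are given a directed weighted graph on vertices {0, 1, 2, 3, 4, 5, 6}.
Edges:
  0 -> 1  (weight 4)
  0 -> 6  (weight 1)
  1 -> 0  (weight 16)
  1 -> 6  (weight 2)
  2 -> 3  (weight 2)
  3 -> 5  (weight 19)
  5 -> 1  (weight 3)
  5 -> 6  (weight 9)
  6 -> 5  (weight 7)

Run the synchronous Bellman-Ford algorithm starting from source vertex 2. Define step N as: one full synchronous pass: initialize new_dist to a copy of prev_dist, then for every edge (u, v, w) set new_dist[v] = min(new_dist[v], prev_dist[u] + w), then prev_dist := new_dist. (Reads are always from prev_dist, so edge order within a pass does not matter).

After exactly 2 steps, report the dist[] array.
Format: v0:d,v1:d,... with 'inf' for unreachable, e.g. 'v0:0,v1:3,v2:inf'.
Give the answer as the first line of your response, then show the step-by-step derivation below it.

v0:inf,v1:inf,v2:0,v3:2,v4:inf,v5:21,v6:inf

step 1: dist = v0:inf,v1:inf,v2:0,v3:2,v4:inf,v5:inf,v6:inf
step 2: dist = v0:inf,v1:inf,v2:0,v3:2,v4:inf,v5:21,v6:inf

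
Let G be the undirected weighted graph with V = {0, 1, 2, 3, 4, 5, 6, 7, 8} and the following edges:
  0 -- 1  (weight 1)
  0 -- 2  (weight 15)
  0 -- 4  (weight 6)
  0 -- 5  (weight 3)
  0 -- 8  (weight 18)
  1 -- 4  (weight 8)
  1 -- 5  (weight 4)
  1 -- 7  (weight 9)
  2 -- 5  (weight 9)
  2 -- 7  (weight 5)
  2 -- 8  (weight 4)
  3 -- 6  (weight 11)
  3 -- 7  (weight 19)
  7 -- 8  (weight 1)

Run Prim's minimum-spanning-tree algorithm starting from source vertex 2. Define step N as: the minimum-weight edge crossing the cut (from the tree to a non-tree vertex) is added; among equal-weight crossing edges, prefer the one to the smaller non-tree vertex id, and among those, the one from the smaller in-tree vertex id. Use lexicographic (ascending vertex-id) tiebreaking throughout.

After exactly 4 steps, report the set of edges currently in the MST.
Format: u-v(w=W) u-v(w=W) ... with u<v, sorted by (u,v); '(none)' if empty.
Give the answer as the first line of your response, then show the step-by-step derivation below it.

0-1(w=1) 1-7(w=9) 2-8(w=4) 7-8(w=1)

step 1: add edge 2-8 (w=4); MST = {2-8(w=4)}
step 2: add edge 7-8 (w=1); MST = {2-8(w=4) 7-8(w=1)}
step 3: add edge 1-7 (w=9); MST = {1-7(w=9) 2-8(w=4) 7-8(w=1)}
step 4: add edge 0-1 (w=1); MST = {0-1(w=1) 1-7(w=9) 2-8(w=4) 7-8(w=1)}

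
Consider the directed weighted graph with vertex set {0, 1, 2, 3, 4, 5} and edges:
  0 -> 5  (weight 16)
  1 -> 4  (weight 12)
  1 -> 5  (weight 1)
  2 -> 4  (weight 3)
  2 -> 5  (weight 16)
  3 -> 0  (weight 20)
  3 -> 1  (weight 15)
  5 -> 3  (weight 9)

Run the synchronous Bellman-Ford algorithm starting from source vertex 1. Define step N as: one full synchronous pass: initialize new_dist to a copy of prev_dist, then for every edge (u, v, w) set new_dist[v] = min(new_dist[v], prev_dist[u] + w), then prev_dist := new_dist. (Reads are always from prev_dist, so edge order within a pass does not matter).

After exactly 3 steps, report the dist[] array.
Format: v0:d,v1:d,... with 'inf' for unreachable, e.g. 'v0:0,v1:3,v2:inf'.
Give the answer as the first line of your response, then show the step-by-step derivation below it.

v0:30,v1:0,v2:inf,v3:10,v4:12,v5:1

step 1: dist = v0:inf,v1:0,v2:inf,v3:inf,v4:12,v5:1
step 2: dist = v0:inf,v1:0,v2:inf,v3:10,v4:12,v5:1
step 3: dist = v0:30,v1:0,v2:inf,v3:10,v4:12,v5:1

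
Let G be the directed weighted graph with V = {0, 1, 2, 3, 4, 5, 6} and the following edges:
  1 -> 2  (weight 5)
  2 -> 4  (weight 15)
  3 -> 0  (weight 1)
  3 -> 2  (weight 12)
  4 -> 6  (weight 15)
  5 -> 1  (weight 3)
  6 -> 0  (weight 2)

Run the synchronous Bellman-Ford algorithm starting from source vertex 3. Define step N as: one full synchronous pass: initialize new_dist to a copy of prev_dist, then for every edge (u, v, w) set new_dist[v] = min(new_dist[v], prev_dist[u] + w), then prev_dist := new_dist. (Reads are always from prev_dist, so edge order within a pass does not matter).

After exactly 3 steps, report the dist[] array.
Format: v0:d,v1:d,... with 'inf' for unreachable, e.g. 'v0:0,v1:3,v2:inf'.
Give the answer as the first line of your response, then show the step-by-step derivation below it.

v0:1,v1:inf,v2:12,v3:0,v4:27,v5:inf,v6:42

step 1: dist = v0:1,v1:inf,v2:12,v3:0,v4:inf,v5:inf,v6:inf
step 2: dist = v0:1,v1:inf,v2:12,v3:0,v4:27,v5:inf,v6:inf
step 3: dist = v0:1,v1:inf,v2:12,v3:0,v4:27,v5:inf,v6:42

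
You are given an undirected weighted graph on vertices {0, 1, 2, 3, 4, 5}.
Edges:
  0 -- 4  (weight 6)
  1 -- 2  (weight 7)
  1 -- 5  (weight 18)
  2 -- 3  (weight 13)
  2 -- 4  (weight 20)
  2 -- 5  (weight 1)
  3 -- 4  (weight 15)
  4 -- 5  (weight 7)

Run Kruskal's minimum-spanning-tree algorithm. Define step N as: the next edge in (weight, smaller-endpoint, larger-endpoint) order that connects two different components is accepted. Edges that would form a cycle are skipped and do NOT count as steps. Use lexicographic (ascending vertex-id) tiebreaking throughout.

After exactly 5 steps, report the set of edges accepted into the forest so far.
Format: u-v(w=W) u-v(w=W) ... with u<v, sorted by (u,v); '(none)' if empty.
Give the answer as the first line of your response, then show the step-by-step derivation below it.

0-4(w=6) 1-2(w=7) 2-3(w=13) 2-5(w=1) 4-5(w=7)

step 1: add edge 2-5 (w=1); MST = {2-5(w=1)}
step 2: add edge 0-4 (w=6); MST = {0-4(w=6) 2-5(w=1)}
step 3: add edge 1-2 (w=7); MST = {0-4(w=6) 1-2(w=7) 2-5(w=1)}
step 4: add edge 4-5 (w=7); MST = {0-4(w=6) 1-2(w=7) 2-5(w=1) 4-5(w=7)}
step 5: add edge 2-3 (w=13); MST = {0-4(w=6) 1-2(w=7) 2-3(w=13) 2-5(w=1) 4-5(w=7)}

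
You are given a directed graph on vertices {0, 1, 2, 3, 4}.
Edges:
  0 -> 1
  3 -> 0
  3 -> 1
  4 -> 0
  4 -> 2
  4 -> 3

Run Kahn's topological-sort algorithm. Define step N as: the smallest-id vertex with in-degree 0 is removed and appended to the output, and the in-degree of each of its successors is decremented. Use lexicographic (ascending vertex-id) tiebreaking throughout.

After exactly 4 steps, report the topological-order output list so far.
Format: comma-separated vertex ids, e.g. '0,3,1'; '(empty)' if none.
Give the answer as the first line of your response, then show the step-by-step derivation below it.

4,2,3,0

step 1: output 4; order=[4]; indeg=(1,2,0,0,0)
step 2: output 2; order=[4,2]; indeg=(1,2,0,0,0)
step 3: output 3; order=[4,2,3]; indeg=(0,1,0,0,0)
step 4: output 0; order=[4,2,3,0]; indeg=(0,0,0,0,0)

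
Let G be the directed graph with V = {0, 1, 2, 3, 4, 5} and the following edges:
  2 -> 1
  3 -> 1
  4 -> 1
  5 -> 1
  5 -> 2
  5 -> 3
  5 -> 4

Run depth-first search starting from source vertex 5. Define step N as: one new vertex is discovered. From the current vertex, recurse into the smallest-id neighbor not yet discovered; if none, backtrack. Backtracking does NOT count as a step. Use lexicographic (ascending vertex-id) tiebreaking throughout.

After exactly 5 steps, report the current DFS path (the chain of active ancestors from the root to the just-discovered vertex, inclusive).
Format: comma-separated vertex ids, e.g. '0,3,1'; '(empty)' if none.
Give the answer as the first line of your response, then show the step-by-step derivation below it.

5,4

step 1: discover 5; path=5; order=5
step 2: discover 1; path=5>1; order=5,1
step 3: discover 2; path=5>2; order=5,1,2
step 4: discover 3; path=5>3; order=5,1,2,3
step 5: discover 4; path=5>4; order=5,1,2,3,4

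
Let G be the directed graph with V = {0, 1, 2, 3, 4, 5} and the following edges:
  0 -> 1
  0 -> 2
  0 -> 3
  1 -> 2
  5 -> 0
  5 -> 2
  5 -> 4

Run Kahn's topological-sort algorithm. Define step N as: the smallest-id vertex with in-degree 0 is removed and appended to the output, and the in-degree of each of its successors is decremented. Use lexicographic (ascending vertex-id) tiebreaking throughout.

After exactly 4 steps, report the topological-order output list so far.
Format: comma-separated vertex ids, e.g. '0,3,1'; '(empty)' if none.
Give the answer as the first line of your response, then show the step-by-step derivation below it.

5,0,1,2

step 1: output 5; order=[5]; indeg=(0,1,2,1,0,0)
step 2: output 0; order=[5,0]; indeg=(0,0,1,0,0,0)
step 3: output 1; order=[5,0,1]; indeg=(0,0,0,0,0,0)
step 4: output 2; order=[5,0,1,2]; indeg=(0,0,0,0,0,0)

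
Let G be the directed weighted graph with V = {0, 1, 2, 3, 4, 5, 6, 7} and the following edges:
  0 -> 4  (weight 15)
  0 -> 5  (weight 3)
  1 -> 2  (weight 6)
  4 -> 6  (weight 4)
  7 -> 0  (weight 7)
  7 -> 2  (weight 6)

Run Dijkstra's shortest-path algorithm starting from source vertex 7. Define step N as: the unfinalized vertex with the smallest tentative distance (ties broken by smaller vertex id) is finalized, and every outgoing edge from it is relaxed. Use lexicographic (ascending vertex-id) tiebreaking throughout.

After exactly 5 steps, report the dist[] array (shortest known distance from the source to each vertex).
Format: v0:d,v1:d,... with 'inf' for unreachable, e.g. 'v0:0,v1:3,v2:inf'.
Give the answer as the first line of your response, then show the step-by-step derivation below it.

v0:7,v1:inf,v2:6,v3:inf,v4:22,v5:10,v6:26,v7:0

step 1: dist = v0:7,v1:inf,v2:6,v3:inf,v4:inf,v5:inf,v6:inf,v7:0
step 2: dist = v0:7,v1:inf,v2:6,v3:inf,v4:inf,v5:inf,v6:inf,v7:0
step 3: dist = v0:7,v1:inf,v2:6,v3:inf,v4:22,v5:10,v6:inf,v7:0
step 4: dist = v0:7,v1:inf,v2:6,v3:inf,v4:22,v5:10,v6:inf,v7:0
step 5: dist = v0:7,v1:inf,v2:6,v3:inf,v4:22,v5:10,v6:26,v7:0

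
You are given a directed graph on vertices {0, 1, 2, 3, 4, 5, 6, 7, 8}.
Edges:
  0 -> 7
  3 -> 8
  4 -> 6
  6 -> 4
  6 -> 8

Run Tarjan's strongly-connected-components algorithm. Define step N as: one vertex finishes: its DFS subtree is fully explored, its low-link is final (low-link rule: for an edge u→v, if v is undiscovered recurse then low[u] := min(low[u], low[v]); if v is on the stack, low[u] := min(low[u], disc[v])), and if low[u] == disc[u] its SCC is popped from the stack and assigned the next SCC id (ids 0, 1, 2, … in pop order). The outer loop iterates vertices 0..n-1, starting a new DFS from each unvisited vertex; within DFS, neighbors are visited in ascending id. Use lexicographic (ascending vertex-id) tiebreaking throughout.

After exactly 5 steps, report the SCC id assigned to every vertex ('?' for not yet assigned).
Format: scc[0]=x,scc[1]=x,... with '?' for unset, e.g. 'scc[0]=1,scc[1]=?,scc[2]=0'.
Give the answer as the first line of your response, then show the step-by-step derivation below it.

scc[0]=1,scc[1]=2,scc[2]=3,scc[3]=?,scc[4]=?,scc[5]=?,scc[6]=?,scc[7]=0,scc[8]=4

step 1: low=(low[0]=0,low[1]=?,low[2]=?,low[3]=?,low[4]=?,low[5]=?,low[6]=?,low[7]=1,low[8]=?); scc=(scc[0]=?,scc[1]=?,scc[2]=?,scc[3]=?,scc[4]=?,scc[5]=?,scc[6]=?,scc[7]=0,scc[8]=?)
step 2: low=(low[0]=0,low[1]=?,low[2]=?,low[3]=?,low[4]=?,low[5]=?,low[6]=?,low[7]=1,low[8]=?); scc=(scc[0]=1,scc[1]=?,scc[2]=?,scc[3]=?,scc[4]=?,scc[5]=?,scc[6]=?,scc[7]=0,scc[8]=?)
step 3: low=(low[0]=0,low[1]=2,low[2]=?,low[3]=?,low[4]=?,low[5]=?,low[6]=?,low[7]=1,low[8]=?); scc=(scc[0]=1,scc[1]=2,scc[2]=?,scc[3]=?,scc[4]=?,scc[5]=?,scc[6]=?,scc[7]=0,scc[8]=?)
step 4: low=(low[0]=0,low[1]=2,low[2]=3,low[3]=?,low[4]=?,low[5]=?,low[6]=?,low[7]=1,low[8]=?); scc=(scc[0]=1,scc[1]=2,scc[2]=3,scc[3]=?,scc[4]=?,scc[5]=?,scc[6]=?,scc[7]=0,scc[8]=?)
step 5: low=(low[0]=0,low[1]=2,low[2]=3,low[3]=4,low[4]=?,low[5]=?,low[6]=?,low[7]=1,low[8]=5); scc=(scc[0]=1,scc[1]=2,scc[2]=3,scc[3]=?,scc[4]=?,scc[5]=?,scc[6]=?,scc[7]=0,scc[8]=4)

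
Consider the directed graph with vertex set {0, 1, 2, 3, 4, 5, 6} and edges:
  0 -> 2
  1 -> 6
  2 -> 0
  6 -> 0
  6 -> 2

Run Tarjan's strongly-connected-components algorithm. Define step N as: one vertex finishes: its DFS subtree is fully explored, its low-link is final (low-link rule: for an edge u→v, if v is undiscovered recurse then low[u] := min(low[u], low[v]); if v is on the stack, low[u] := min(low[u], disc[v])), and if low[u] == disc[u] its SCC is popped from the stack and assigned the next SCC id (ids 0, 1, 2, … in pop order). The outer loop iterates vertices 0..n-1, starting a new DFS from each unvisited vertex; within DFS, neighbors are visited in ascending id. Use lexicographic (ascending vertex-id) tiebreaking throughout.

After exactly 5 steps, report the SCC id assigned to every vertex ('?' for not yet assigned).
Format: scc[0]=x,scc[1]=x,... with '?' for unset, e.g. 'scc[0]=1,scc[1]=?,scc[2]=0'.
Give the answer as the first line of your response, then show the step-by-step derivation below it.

scc[0]=0,scc[1]=2,scc[2]=0,scc[3]=3,scc[4]=?,scc[5]=?,scc[6]=1

step 1: low=(low[0]=0,low[1]=?,low[2]=0,low[3]=?,low[4]=?,low[5]=?,low[6]=?); scc=(scc[0]=?,scc[1]=?,scc[2]=?,scc[3]=?,scc[4]=?,scc[5]=?,scc[6]=?)
step 2: low=(low[0]=0,low[1]=?,low[2]=0,low[3]=?,low[4]=?,low[5]=?,low[6]=?); scc=(scc[0]=0,scc[1]=?,scc[2]=0,scc[3]=?,scc[4]=?,scc[5]=?,scc[6]=?)
step 3: low=(low[0]=0,low[1]=2,low[2]=0,low[3]=?,low[4]=?,low[5]=?,low[6]=3); scc=(scc[0]=0,scc[1]=?,scc[2]=0,scc[3]=?,scc[4]=?,scc[5]=?,scc[6]=1)
step 4: low=(low[0]=0,low[1]=2,low[2]=0,low[3]=?,low[4]=?,low[5]=?,low[6]=3); scc=(scc[0]=0,scc[1]=2,scc[2]=0,scc[3]=?,scc[4]=?,scc[5]=?,scc[6]=1)
step 5: low=(low[0]=0,low[1]=2,low[2]=0,low[3]=4,low[4]=?,low[5]=?,low[6]=3); scc=(scc[0]=0,scc[1]=2,scc[2]=0,scc[3]=3,scc[4]=?,scc[5]=?,scc[6]=1)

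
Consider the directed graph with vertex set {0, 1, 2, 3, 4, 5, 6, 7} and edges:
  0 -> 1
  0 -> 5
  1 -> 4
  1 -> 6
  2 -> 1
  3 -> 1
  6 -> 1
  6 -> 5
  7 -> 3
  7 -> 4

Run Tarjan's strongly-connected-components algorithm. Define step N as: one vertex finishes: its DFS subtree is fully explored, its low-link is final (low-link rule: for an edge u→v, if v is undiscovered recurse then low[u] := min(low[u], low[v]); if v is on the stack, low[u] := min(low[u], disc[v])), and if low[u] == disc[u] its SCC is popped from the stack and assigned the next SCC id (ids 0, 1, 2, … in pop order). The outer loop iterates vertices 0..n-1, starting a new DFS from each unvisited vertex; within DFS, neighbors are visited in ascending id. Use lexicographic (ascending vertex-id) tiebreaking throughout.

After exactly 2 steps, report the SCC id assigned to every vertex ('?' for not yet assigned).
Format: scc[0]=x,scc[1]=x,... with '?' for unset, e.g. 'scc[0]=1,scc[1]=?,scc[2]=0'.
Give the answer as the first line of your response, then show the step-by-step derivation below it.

scc[0]=?,scc[1]=?,scc[2]=?,scc[3]=?,scc[4]=0,scc[5]=1,scc[6]=?,scc[7]=?

step 1: low=(low[0]=0,low[1]=1,low[2]=?,low[3]=?,low[4]=2,low[5]=?,low[6]=?,low[7]=?); scc=(scc[0]=?,scc[1]=?,scc[2]=?,scc[3]=?,scc[4]=0,scc[5]=?,scc[6]=?,scc[7]=?)
step 2: low=(low[0]=0,low[1]=1,low[2]=?,low[3]=?,low[4]=2,low[5]=4,low[6]=1,low[7]=?); scc=(scc[0]=?,scc[1]=?,scc[2]=?,scc[3]=?,scc[4]=0,scc[5]=1,scc[6]=?,scc[7]=?)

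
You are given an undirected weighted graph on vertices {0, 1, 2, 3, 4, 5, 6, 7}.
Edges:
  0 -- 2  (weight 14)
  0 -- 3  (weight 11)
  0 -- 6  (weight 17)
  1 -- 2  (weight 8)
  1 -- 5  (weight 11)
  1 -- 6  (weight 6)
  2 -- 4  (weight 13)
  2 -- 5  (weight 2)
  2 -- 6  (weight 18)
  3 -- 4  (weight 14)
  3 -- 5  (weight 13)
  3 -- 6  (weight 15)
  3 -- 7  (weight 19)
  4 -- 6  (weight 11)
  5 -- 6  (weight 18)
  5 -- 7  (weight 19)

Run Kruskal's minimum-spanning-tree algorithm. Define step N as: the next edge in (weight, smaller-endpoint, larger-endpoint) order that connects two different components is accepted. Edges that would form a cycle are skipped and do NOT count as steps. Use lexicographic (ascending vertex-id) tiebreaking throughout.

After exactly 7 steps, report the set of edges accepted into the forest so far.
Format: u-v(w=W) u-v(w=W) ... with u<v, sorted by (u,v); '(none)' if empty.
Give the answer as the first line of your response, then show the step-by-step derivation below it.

0-3(w=11) 1-2(w=8) 1-6(w=6) 2-5(w=2) 3-5(w=13) 3-7(w=19) 4-6(w=11)

step 1: add edge 2-5 (w=2); MST = {2-5(w=2)}
step 2: add edge 1-6 (w=6); MST = {1-6(w=6) 2-5(w=2)}
step 3: add edge 1-2 (w=8); MST = {1-2(w=8) 1-6(w=6) 2-5(w=2)}
step 4: add edge 0-3 (w=11); MST = {0-3(w=11) 1-2(w=8) 1-6(w=6) 2-5(w=2)}
step 5: add edge 4-6 (w=11); MST = {0-3(w=11) 1-2(w=8) 1-6(w=6) 2-5(w=2) 4-6(w=11)}
step 6: add edge 3-5 (w=13); MST = {0-3(w=11) 1-2(w=8) 1-6(w=6) 2-5(w=2) 3-5(w=13) 4-6(w=11)}
step 7: add edge 3-7 (w=19); MST = {0-3(w=11) 1-2(w=8) 1-6(w=6) 2-5(w=2) 3-5(w=13) 3-7(w=19) 4-6(w=11)}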